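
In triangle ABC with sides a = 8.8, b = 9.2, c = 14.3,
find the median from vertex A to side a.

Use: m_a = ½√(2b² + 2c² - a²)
m_a = ½√(2·9.2² + 2·14.3² − 8.8²) = ½√(2·84.64 + 2·204.49 − 77.44) = ½√(169.28 + 408.98 − 77.44) = ½√500.82
√500.82 ≈ 22.379, so m_a ≈ 11.1895

m_a = 11.19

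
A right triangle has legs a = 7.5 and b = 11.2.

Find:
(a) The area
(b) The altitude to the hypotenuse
(a) The legs are perpendicular, so Area = ½·a·b = ½·7.5·11.2 = ½·84 = 42
(b) Hypotenuse c = √(a² + b²) = √(56.25 + 125.44) = √181.69 ≈ 13.4792
    Area = ½·c·h_c  ⇒  h_c = 2·Area/c = 84/13.4792 ≈ 6.2318

Area = 42, h_c = 6.232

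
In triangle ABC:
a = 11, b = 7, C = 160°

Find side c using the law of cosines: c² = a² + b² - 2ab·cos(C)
c² = 11² + 7² − 2·11·7·cos(160°)
cos(160°) ≈ -0.939693
c² ≈ 121 + 49 − 154·(-0.939693) ≈ 170 + 144.713 ≈ 314.713
c ≈ √314.713 ≈ 17.7401

c = 17.74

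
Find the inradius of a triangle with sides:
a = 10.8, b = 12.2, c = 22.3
r = Area/s where s is the semi-perimeter.
s = (10.8 + 12.2 + 22.3)/2 = 45.3/2 = 22.65
Area = √(s(s−a)(s−b)(s−c)) = √(22.65·11.85·10.45·0.35) ≈ √981.682 ≈ 31.3318
r ≈ 31.3318/22.65 ≈ 1.3833

r = 1.383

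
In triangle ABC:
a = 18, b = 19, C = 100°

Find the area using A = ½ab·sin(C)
A = ½·a·b·sin(C) = ½·18·19·sin(100°)
sin(100°) ≈ 0.984808
A ≈ ½·342·0.984808 = 171·0.984808 ≈ 168.402

Area = 168.4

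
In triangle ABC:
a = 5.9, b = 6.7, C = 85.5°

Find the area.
Two sides and the included angle (SAS): A = ½·a·b·sin(C) = ½·5.9·6.7·sin(85.5°)
sin(85.5°) ≈ 0.996917
A ≈ ½·39.53·0.996917 = 19.765·0.996917 ≈ 19.7041

Area = 19.7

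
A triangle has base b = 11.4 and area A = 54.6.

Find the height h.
A = ½·b·h  ⇒  h = 2A/b = 2·54.6/11.4 = 109.2/11.4 ≈ 9.57895

h = 9.579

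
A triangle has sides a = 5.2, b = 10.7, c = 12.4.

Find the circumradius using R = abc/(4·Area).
First find the area with Heron's formula.
s = (5.2 + 10.7 + 12.4)/2 = 14.15
Area = √(s(s−a)(s−b)(s−c)) = √(14.15·8.95·3.45·1.75) ≈ √764.604 ≈ 27.6515
abc = 5.2·10.7·12.4 = 689.936
R = abc/(4·Area) ≈ 689.936/(4·27.6515) = 689.936/110.606 ≈ 6.23779

R = 6.238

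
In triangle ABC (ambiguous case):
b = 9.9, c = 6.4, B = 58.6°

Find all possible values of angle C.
b/sin(B) = c/sin(C)  ⇒  sin(C) = c·sin(B)/b = 6.4·sin(58.6°)/9.9
sin(58.6°) ≈ 0.853551
sin(C) ≈ 6.4·0.853551/9.9 ≈ 5.46273/9.9 ≈ 0.55179
Candidate 1: C₁ = arcsin(0.55179) ≈ 33.4899°  →  A = 180° − 58.6° − 33.4899° ≈ 87.9101° > 0, valid
Candidate 2: C₂ = 180° − C₁ ≈ 146.51°  →  A = 180° − 58.6° − 146.51° ≈ -25.1101° ≤ 0, not a valid triangle

C = 33.49° (one solution)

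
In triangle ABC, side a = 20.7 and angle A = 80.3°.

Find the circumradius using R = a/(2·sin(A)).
R = a/(2·sin(A)) = 20.7/(2·sin(80.3°))
sin(80.3°) ≈ 0.985703
R ≈ 20.7/(2·0.985703) = 20.7/1.97141 ≈ 10.5001

R = 10.5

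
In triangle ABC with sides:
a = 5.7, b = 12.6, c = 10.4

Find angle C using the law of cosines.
c² = a² + b² − 2ab·cos(C)  ⇒  cos(C) = (a² + b² − c²)/(2ab)
cos(C) = (5.7² + 12.6² − 10.4²)/(2·5.7·12.6) = (32.49 + 158.76 − 108.16)/143.64 = 83.09/143.64 ≈ 0.57846
C = arccos(0.57846) ≈ 54.6577°

C = 54.66°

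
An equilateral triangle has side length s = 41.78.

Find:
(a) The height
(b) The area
(a) The height splits the triangle into two 30-60-90 halves: h = s·√3/2 = 41.78·1.73205/2 ≈ 72.3651/2 ≈ 36.1825
(b) Area = (√3/4)·s² = (√3/4)·41.78² = (√3/4)·1745.5684 ≈ 0.433013·1745.5684 ≈ 755.853

Height = 36.18, Area = 755.9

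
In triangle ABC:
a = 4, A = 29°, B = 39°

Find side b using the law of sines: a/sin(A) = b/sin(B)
a/sin(A) = b/sin(B)  ⇒  b = a·sin(B)/sin(A) = 4·sin(39°)/sin(29°)
sin(39°) ≈ 0.62932, sin(29°) ≈ 0.48481
b ≈ 4·0.62932/0.48481 ≈ 2.51728/0.48481 ≈ 5.19231

b = 5.192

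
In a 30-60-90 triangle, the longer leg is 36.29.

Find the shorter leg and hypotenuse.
In a 30-60-90 triangle the sides are in ratio 1 : √3 : 2, so short leg = long leg/√3 and hypotenuse = 2·(short leg).
Short leg = 36.29/√3 ≈ 36.29/1.73205 ≈ 20.952
Hypotenuse = 2·20.952 ≈ 41.9041

Short leg = 20.95, Hypotenuse = 41.9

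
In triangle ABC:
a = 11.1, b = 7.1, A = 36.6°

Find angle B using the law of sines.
a/sin(A) = b/sin(B)  ⇒  sin(B) = b·sin(A)/a = 7.1·sin(36.6°)/11.1
sin(36.6°) ≈ 0.596225
sin(B) ≈ 7.1·0.596225/11.1 ≈ 4.2332/11.1 ≈ 0.381369
B = arcsin(0.381369) ≈ 22.4185°
(Since b ≤ a we need B ≤ A, so the obtuse alternative 180° − 22.4185° ≈ 157.581° is rejected.)

B = 22.42°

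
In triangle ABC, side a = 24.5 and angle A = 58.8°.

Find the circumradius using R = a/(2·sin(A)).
R = a/(2·sin(A)) = 24.5/(2·sin(58.8°))
sin(58.8°) ≈ 0.855364
R ≈ 24.5/(2·0.855364) = 24.5/1.71073 ≈ 14.3214

R = 14.32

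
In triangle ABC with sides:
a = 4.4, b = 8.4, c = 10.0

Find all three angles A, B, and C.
Law of cosines for each angle (a² = 19.36, b² = 70.56, c² = 100):
cos(A) = (b² + c² − a²)/(2bc) = (70.56 + 100 − 19.36)/(2·8.4·10.0) = 151.2/168 ≈ 0.9  ⇒  A ≈ 25.8419°
cos(B) = (a² + c² − b²)/(2ac) = (19.36 + 100 − 70.56)/(2·4.4·10.0) = 48.8/88 ≈ 0.554545  ⇒  B ≈ 56.3206°
cos(C) = (a² + b² − c²)/(2ab) = (19.36 + 70.56 − 100)/(2·4.4·8.4) = -10.08/73.92 ≈ -0.136364  ⇒  C ≈ 97.8375°
Check: A + B + C ≈ 180°

A = 25.84°, B = 56.32°, C = 97.84°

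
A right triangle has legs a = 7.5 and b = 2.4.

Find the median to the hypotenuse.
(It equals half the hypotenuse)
Hypotenuse c = √(a² + b²) = √(56.25 + 5.76) = √62.01 ≈ 7.87464
Median to hypotenuse = c/2 ≈ 7.87464/2 ≈ 3.93732

Median = 3.937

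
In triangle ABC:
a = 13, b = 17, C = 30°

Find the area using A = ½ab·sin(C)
A = ½·a·b·sin(C) = ½·13·17·sin(30°)
sin(30°) ≈ 0.5
A ≈ ½·221·0.5 = 110.5·0.5 ≈ 55.25

Area = 55.25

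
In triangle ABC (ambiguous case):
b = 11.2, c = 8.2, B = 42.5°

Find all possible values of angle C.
b/sin(B) = c/sin(C)  ⇒  sin(C) = c·sin(B)/b = 8.2·sin(42.5°)/11.2
sin(42.5°) ≈ 0.67559
sin(C) ≈ 8.2·0.67559/11.2 ≈ 5.53984/11.2 ≈ 0.494629
Candidate 1: C₁ = arcsin(0.494629) ≈ 29.6453°  →  A = 180° − 42.5° − 29.6453° ≈ 107.855° > 0, valid
Candidate 2: C₂ = 180° − C₁ ≈ 150.355°  →  A = 180° − 42.5° − 150.355° ≈ -12.8547° ≤ 0, not a valid triangle

C = 29.65° (one solution)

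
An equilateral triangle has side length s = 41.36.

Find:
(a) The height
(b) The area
(a) The height splits the triangle into two 30-60-90 halves: h = s·√3/2 = 41.36·1.73205/2 ≈ 71.6376/2 ≈ 35.8188
(b) Area = (√3/4)·s² = (√3/4)·41.36² = (√3/4)·1710.6496 ≈ 0.433013·1710.6496 ≈ 740.733

Height = 35.82, Area = 740.7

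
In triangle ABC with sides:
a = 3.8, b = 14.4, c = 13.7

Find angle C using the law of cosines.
c² = a² + b² − 2ab·cos(C)  ⇒  cos(C) = (a² + b² − c²)/(2ab)
cos(C) = (3.8² + 14.4² − 13.7²)/(2·3.8·14.4) = (14.44 + 207.36 − 187.69)/109.44 = 34.11/109.44 ≈ 0.311678
C = arccos(0.311678) ≈ 71.8396°

C = 71.84°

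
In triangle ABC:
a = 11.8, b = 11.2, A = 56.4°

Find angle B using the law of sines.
a/sin(A) = b/sin(B)  ⇒  sin(B) = b·sin(A)/a = 11.2·sin(56.4°)/11.8
sin(56.4°) ≈ 0.832921
sin(B) ≈ 11.2·0.832921/11.8 ≈ 9.32872/11.8 ≈ 0.790569
B = arcsin(0.790569) ≈ 52.2387°
(Since b ≤ a we need B ≤ A, so the obtuse alternative 180° − 52.2387° ≈ 127.761° is rejected.)

B = 52.24°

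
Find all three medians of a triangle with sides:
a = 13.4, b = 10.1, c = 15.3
Median formula: m_a = ½√(2b² + 2c² − a²) (and cyclically). a² = 179.56, b² = 102.01, c² = 234.09.
m_a = ½√(2·102.01 + 2·234.09 − 179.56) = ½√492.64 ≈ ½·22.1955 ≈ 11.0977
m_b = ½√(2·179.56 + 2·234.09 − 102.01) = ½√725.29 ≈ ½·26.9312 ≈ 13.4656
m_c = ½√(2·179.56 + 2·102.01 − 234.09) = ½√329.05 ≈ ½·18.1397 ≈ 9.06987

m_a = 11.1, m_b = 13.47, m_c = 9.07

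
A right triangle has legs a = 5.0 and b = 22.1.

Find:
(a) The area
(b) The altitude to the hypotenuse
(a) The legs are perpendicular, so Area = ½·a·b = ½·5.0·22.1 = ½·110.5 = 55.25
(b) Hypotenuse c = √(a² + b²) = √(25 + 488.41) = √513.41 ≈ 22.6586
    Area = ½·c·h_c  ⇒  h_c = 2·Area/c = 110.5/22.6586 ≈ 4.87675

Area = 55.25, h_c = 4.877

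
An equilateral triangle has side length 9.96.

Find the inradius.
r = Area/s with s the semi-perimeter.
Area = (√3/4)·9.96² = (√3/4)·99.2016 ≈ 0.433013·99.2016 ≈ 42.9556
s = 3·9.96/2 = 14.94
r ≈ 42.9556/14.94 ≈ 2.8752
(Equivalently r = side/(2√3) = 9.96/3.4641 ≈ 2.8752.)

r = 2.875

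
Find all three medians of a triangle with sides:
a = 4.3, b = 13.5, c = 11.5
Median formula: m_a = ½√(2b² + 2c² − a²) (and cyclically). a² = 18.49, b² = 182.25, c² = 132.25.
m_a = ½√(2·182.25 + 2·132.25 − 18.49) = ½√610.51 ≈ ½·24.7085 ≈ 12.3543
m_b = ½√(2·18.49 + 2·132.25 − 182.25) = ½√119.23 ≈ ½·10.9192 ≈ 5.45962
m_c = ½√(2·18.49 + 2·182.25 − 132.25) = ½√269.23 ≈ ½·16.4082 ≈ 8.20411

m_a = 12.35, m_b = 5.46, m_c = 8.204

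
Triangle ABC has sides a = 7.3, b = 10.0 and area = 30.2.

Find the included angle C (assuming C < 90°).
Area = ½·a·b·sin(C)  ⇒  sin(C) = 2·Area/(a·b) = 2·30.2/(7.3·10.0) = 60.4/73 ≈ 0.827397
C = arcsin(0.827397) ≈ 55.8323° (taking the acute solution since C < 90°)

C = 55.83°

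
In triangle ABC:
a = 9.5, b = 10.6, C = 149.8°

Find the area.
Two sides and the included angle (SAS): A = ½·a·b·sin(C) = ½·9.5·10.6·sin(149.8°)
sin(149.8°) ≈ 0.50302
A ≈ ½·100.7·0.50302 = 50.35·0.50302 ≈ 25.3271

Area = 25.33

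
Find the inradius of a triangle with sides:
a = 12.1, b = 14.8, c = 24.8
r = Area/s where s is the semi-perimeter.
s = (12.1 + 14.8 + 24.8)/2 = 51.7/2 = 25.85
Area = √(s(s−a)(s−b)(s−c)) = √(25.85·13.75·11.05·1.05) ≈ √4123.96 ≈ 64.2181
r ≈ 64.2181/25.85 ≈ 2.48426

r = 2.484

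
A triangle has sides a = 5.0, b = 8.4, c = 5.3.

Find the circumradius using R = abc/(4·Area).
First find the area with Heron's formula.
s = (5.0 + 8.4 + 5.3)/2 = 9.35
Area = √(s(s−a)(s−b)(s−c)) = √(9.35·4.35·0.95·4.05) ≈ √156.487 ≈ 12.5095
abc = 5.0·8.4·5.3 = 222.6
R = abc/(4·Area) ≈ 222.6/(4·12.5095) = 222.6/50.038 ≈ 4.44862

R = 4.449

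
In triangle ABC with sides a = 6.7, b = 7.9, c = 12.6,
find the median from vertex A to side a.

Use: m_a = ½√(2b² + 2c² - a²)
m_a = ½√(2·7.9² + 2·12.6² − 6.7²) = ½√(2·62.41 + 2·158.76 − 44.89) = ½√(124.82 + 317.52 − 44.89) = ½√397.45
√397.45 ≈ 19.9361, so m_a ≈ 9.96807

m_a = 9.968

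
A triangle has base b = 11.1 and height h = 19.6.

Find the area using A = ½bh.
A = ½·b·h = ½·11.1·19.6 = ½·217.56 = 108.78

Area = 108.78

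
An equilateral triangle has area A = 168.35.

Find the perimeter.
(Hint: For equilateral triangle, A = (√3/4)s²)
A = (√3/4)s²  ⇒  s² = 4A/√3 = 4·168.35/√3 = 673.4/1.73205 ≈ 388.788
s ≈ √388.788 ≈ 19.7177
Perimeter = 3s ≈ 3·19.7177 ≈ 59.1531

Perimeter = 59.15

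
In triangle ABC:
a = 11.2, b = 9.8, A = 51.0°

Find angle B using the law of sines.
a/sin(A) = b/sin(B)  ⇒  sin(B) = b·sin(A)/a = 9.8·sin(51.0°)/11.2
sin(51.0°) ≈ 0.777146
sin(B) ≈ 9.8·0.777146/11.2 ≈ 7.61603/11.2 ≈ 0.680003
B = arcsin(0.680003) ≈ 42.8439°
(Since b ≤ a we need B ≤ A, so the obtuse alternative 180° − 42.8439° ≈ 137.156° is rejected.)

B = 42.84°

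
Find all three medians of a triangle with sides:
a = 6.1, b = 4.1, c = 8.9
Median formula: m_a = ½√(2b² + 2c² − a²) (and cyclically). a² = 37.21, b² = 16.81, c² = 79.21.
m_a = ½√(2·16.81 + 2·79.21 − 37.21) = ½√154.83 ≈ ½·12.4431 ≈ 6.22154
m_b = ½√(2·37.21 + 2·79.21 − 16.81) = ½√216.03 ≈ ½·14.698 ≈ 7.34898
m_c = ½√(2·37.21 + 2·16.81 − 79.21) = ½√28.83 ≈ ½·5.36936 ≈ 2.68468

m_a = 6.222, m_b = 7.349, m_c = 2.685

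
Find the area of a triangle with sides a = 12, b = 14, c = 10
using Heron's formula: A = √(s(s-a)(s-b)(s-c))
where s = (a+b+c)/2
s = (12 + 14 + 10)/2 = 36/2 = 18
s − a = 6, s − b = 4, s − c = 8
s(s−a)(s−b)(s−c) = 18·6·4·8 = 3456
Area = √3456 ≈ 58.7878

s = 18.0, Area = 58.79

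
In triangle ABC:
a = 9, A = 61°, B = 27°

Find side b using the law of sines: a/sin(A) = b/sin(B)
a/sin(A) = b/sin(B)  ⇒  b = a·sin(B)/sin(A) = 9·sin(27°)/sin(61°)
sin(27°) ≈ 0.45399, sin(61°) ≈ 0.87462
b ≈ 9·0.45399/0.87462 ≈ 4.08591/0.87462 ≈ 4.67165

b = 4.672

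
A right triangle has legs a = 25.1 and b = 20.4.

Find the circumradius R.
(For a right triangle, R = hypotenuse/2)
Hypotenuse c = √(a² + b²) = √(630.01 + 416.16) = √1046.17 ≈ 32.3446
R = c/2 ≈ 32.3446/2 ≈ 16.1723

R = 16.17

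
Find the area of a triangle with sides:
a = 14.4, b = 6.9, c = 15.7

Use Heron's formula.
s = (14.4 + 6.9 + 15.7)/2 = 37/2 = 18.5
s − a = 4.1, s − b = 11.6, s − c = 2.8
s(s−a)(s−b)(s−c) = 18.5·4.1·11.6·2.8 ≈ 2463.61
Area = √2463.61 ≈ 49.6347

Area = 49.63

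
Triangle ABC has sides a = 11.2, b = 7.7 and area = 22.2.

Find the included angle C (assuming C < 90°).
Area = ½·a·b·sin(C)  ⇒  sin(C) = 2·Area/(a·b) = 2·22.2/(11.2·7.7) = 44.4/86.24 ≈ 0.514842
C = arcsin(0.514842) ≈ 30.9869° (taking the acute solution since C < 90°)

C = 30.99°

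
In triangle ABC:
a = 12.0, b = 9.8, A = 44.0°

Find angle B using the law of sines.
a/sin(A) = b/sin(B)  ⇒  sin(B) = b·sin(A)/a = 9.8·sin(44.0°)/12.0
sin(44.0°) ≈ 0.694658
sin(B) ≈ 9.8·0.694658/12.0 ≈ 6.80765/12.0 ≈ 0.567304
B = arcsin(0.567304) ≈ 34.5625°
(Since b ≤ a we need B ≤ A, so the obtuse alternative 180° − 34.5625° ≈ 145.438° is rejected.)

B = 34.56°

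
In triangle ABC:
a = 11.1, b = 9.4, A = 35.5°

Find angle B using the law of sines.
a/sin(A) = b/sin(B)  ⇒  sin(B) = b·sin(A)/a = 9.4·sin(35.5°)/11.1
sin(35.5°) ≈ 0.580703
sin(B) ≈ 9.4·0.580703/11.1 ≈ 5.45861/11.1 ≈ 0.491766
B = arcsin(0.491766) ≈ 29.4568°
(Since b ≤ a we need B ≤ A, so the obtuse alternative 180° − 29.4568° ≈ 150.543° is rejected.)

B = 29.46°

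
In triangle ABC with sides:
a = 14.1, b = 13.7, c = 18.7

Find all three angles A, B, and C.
Law of cosines for each angle (a² = 198.81, b² = 187.69, c² = 349.69):
cos(A) = (b² + c² − a²)/(2bc) = (187.69 + 349.69 − 198.81)/(2·13.7·18.7) = 338.57/512.38 ≈ 0.660779  ⇒  A ≈ 48.6407°
cos(B) = (a² + c² − b²)/(2ac) = (198.81 + 349.69 − 187.69)/(2·14.1·18.7) = 360.81/527.34 ≈ 0.684208  ⇒  B ≈ 46.8267°
cos(C) = (a² + b² − c²)/(2ab) = (198.81 + 187.69 − 349.69)/(2·14.1·13.7) = 36.81/386.34 ≈ 0.0952788  ⇒  C ≈ 84.5326°
Check: A + B + C ≈ 180°

A = 48.64°, B = 46.83°, C = 84.53°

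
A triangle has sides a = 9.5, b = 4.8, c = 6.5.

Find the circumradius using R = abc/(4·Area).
First find the area with Heron's formula.
s = (9.5 + 4.8 + 6.5)/2 = 10.4
Area = √(s(s−a)(s−b)(s−c)) = √(10.4·0.9·5.6·3.9) ≈ √204.422 ≈ 14.2976
abc = 9.5·4.8·6.5 = 296.4
R = abc/(4·Area) ≈ 296.4/(4·14.2976) = 296.4/57.1905 ≈ 5.18267

R = 5.183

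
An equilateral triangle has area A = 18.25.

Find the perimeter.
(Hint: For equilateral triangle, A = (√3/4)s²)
A = (√3/4)s²  ⇒  s² = 4A/√3 = 4·18.25/√3 = 73/1.73205 ≈ 42.1466
s ≈ √42.1466 ≈ 6.49204
Perimeter = 3s ≈ 3·6.49204 ≈ 19.4761

Perimeter = 19.48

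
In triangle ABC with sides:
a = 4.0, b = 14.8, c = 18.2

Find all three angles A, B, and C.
Law of cosines for each angle (a² = 16, b² = 219.04, c² = 331.24):
cos(A) = (b² + c² − a²)/(2bc) = (219.04 + 331.24 − 16)/(2·14.8·18.2) = 534.28/538.72 ≈ 0.991758  ⇒  A ≈ 7.36116°
cos(B) = (a² + c² − b²)/(2ac) = (16 + 331.24 − 219.04)/(2·4.0·18.2) = 128.2/145.6 ≈ 0.880495  ⇒  B ≈ 28.2979°
cos(C) = (a² + b² − c²)/(2ab) = (16 + 219.04 − 331.24)/(2·4.0·14.8) = -96.2/118.4 ≈ -0.8125  ⇒  C ≈ 144.341°
Check: A + B + C ≈ 180°

A = 7.361°, B = 28.3°, C = 144.3°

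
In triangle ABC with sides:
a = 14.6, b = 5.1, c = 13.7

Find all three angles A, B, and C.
Law of cosines for each angle (a² = 213.16, b² = 26.01, c² = 187.69):
cos(A) = (b² + c² − a²)/(2bc) = (26.01 + 187.69 − 213.16)/(2·5.1·13.7) = 0.54/139.74 ≈ 0.00386432  ⇒  A ≈ 89.7786°
cos(B) = (a² + c² − b²)/(2ac) = (213.16 + 187.69 − 26.01)/(2·14.6·13.7) = 374.84/400.04 ≈ 0.937006  ⇒  B ≈ 20.4453°
cos(C) = (a² + b² − c²)/(2ab) = (213.16 + 26.01 − 187.69)/(2·14.6·5.1) = 51.48/148.92 ≈ 0.345689  ⇒  C ≈ 69.7761°
Check: A + B + C ≈ 180°

A = 89.78°, B = 20.45°, C = 69.78°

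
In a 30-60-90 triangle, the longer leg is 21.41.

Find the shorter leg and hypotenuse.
In a 30-60-90 triangle the sides are in ratio 1 : √3 : 2, so short leg = long leg/√3 and hypotenuse = 2·(short leg).
Short leg = 21.41/√3 ≈ 21.41/1.73205 ≈ 12.3611
Hypotenuse = 2·12.3611 ≈ 24.7221

Short leg = 12.36, Hypotenuse = 24.72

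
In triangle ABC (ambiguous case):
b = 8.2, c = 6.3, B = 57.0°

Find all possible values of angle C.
b/sin(B) = c/sin(C)  ⇒  sin(C) = c·sin(B)/b = 6.3·sin(57.0°)/8.2
sin(57.0°) ≈ 0.838671
sin(C) ≈ 6.3·0.838671/8.2 ≈ 5.28362/8.2 ≈ 0.644344
Candidate 1: C₁ = arcsin(0.644344) ≈ 40.1165°  →  A = 180° − 57.0° − 40.1165° ≈ 82.8835° > 0, valid
Candidate 2: C₂ = 180° − C₁ ≈ 139.883°  →  A = 180° − 57.0° − 139.883° ≈ -16.8835° ≤ 0, not a valid triangle

C = 40.12° (one solution)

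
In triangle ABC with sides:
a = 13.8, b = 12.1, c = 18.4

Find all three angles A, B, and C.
Law of cosines for each angle (a² = 190.44, b² = 146.41, c² = 338.56):
cos(A) = (b² + c² − a²)/(2bc) = (146.41 + 338.56 − 190.44)/(2·12.1·18.4) = 294.53/445.28 ≈ 0.661449  ⇒  A ≈ 48.5895°
cos(B) = (a² + c² − b²)/(2ac) = (190.44 + 338.56 − 146.41)/(2·13.8·18.4) = 382.59/507.84 ≈ 0.753367  ⇒  B ≈ 41.1171°
cos(C) = (a² + b² − c²)/(2ab) = (190.44 + 146.41 − 338.56)/(2·13.8·12.1) = -1.71/333.96 ≈ -0.00512037  ⇒  C ≈ 90.2934°
Check: A + B + C ≈ 180°

A = 48.59°, B = 41.12°, C = 90.29°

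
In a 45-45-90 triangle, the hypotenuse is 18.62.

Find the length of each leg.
In a 45-45-90 triangle hypotenuse = leg·√2, so leg = hypotenuse/√2.
Leg = 18.62/√2 ≈ 18.62/1.41421 ≈ 13.1663

Each leg = 13.17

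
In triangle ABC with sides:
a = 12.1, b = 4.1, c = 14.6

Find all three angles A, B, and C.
Law of cosines for each angle (a² = 146.41, b² = 16.81, c² = 213.16):
cos(A) = (b² + c² − a²)/(2bc) = (16.81 + 213.16 − 146.41)/(2·4.1·14.6) = 83.56/119.72 ≈ 0.697962  ⇒  A ≈ 45.7363°
cos(B) = (a² + c² − b²)/(2ac) = (146.41 + 213.16 − 16.81)/(2·12.1·14.6) = 342.76/353.32 ≈ 0.970112  ⇒  B ≈ 14.0434°
cos(C) = (a² + b² − c²)/(2ab) = (146.41 + 16.81 − 213.16)/(2·12.1·4.1) = -49.94/99.22 ≈ -0.503326  ⇒  C ≈ 120.22°
Check: A + B + C ≈ 180°

A = 45.74°, B = 14.04°, C = 120.2°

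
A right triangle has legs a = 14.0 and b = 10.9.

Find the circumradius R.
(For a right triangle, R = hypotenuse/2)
Hypotenuse c = √(a² + b²) = √(196 + 118.81) = √314.81 ≈ 17.7429
R = c/2 ≈ 17.7429/2 ≈ 8.87144

R = 8.871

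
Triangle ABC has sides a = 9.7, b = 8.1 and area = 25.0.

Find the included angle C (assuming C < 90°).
Area = ½·a·b·sin(C)  ⇒  sin(C) = 2·Area/(a·b) = 2·25.0/(9.7·8.1) = 50/78.57 ≈ 0.636375
C = arcsin(0.636375) ≈ 39.5221° (taking the acute solution since C < 90°)

C = 39.52°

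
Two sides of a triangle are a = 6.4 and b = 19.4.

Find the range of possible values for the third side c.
Triangle inequality: |a − b| < c < a + b
|a − b| = |6.4 − 19.4| = 13
a + b = 6.4 + 19.4 = 25.8

13 < c < 25.8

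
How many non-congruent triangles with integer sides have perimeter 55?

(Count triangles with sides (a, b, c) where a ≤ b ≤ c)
Let a ≤ b ≤ c with a + b + c = 55. The only binding inequality is a + b > c, i.e. 55 − c > c, so c < 55/2; and c ≥ 55/3 since c is the largest side.
So 19 ≤ c ≤ 27. For each c, b runs from ⌈(55 − c)/2⌉ up to c (then a = 55 − b − c satisfies 1 ≤ a ≤ b automatically), giving c − ⌈(55 − c)/2⌉ + 1 choices.
Summing over c: 2 + 3 + 5 + 6 + 8 + 9 + 11 + 12 + 14 = 70
Check (closed form: nearest integer to p²/48 for even p, (p+3)²/48 for odd p): (55+3)²/48 = 58²/48 = 3364/48 ≈ 70.08 → 70

70 triangles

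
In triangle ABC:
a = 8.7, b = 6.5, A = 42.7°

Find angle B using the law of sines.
a/sin(A) = b/sin(B)  ⇒  sin(B) = b·sin(A)/a = 6.5·sin(42.7°)/8.7
sin(42.7°) ≈ 0.67816
sin(B) ≈ 6.5·0.67816/8.7 ≈ 4.40804/8.7 ≈ 0.506671
B = arcsin(0.506671) ≈ 30.4423°
(Since b ≤ a we need B ≤ A, so the obtuse alternative 180° − 30.4423° ≈ 149.558° is rejected.)

B = 30.44°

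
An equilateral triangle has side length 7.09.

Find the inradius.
r = Area/s with s the semi-perimeter.
Area = (√3/4)·7.09² = (√3/4)·50.2681 ≈ 0.433013·50.2681 ≈ 21.7667
s = 3·7.09/2 = 10.635
r ≈ 21.7667/10.635 ≈ 2.04671
(Equivalently r = side/(2√3) = 7.09/3.4641 ≈ 2.04671.)

r = 2.047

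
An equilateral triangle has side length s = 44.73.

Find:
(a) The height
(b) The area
(a) The height splits the triangle into two 30-60-90 halves: h = s·√3/2 = 44.73·1.73205/2 ≈ 77.4746/2 ≈ 38.7373
(b) Area = (√3/4)·s² = (√3/4)·44.73² = (√3/4)·2000.7729 ≈ 0.433013·2000.7729 ≈ 866.36

Height = 38.74, Area = 866.4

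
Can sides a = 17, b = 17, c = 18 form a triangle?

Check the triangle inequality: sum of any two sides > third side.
a + b vs c: 17 + 17 = 34 > 18  ✓
a + c vs b: 17 + 18 = 35 > 17  ✓
b + c vs a: 17 + 18 = 35 > 17  ✓

Yes, triangle inequality satisfied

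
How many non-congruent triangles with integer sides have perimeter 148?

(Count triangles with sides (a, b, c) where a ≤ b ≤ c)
Let a ≤ b ≤ c with a + b + c = 148. The only binding inequality is a + b > c, i.e. 148 − c > c, so c < 148/2; and c ≥ 148/3 since c is the largest side.
So 50 ≤ c ≤ 73. For each c, b runs from ⌈(148 − c)/2⌉ up to c (then a = 148 − b − c satisfies 1 ≤ a ≤ b automatically), giving c − ⌈(148 − c)/2⌉ + 1 choices.
Summing over c: 2 + 3 + 5 + 6 + … + 35 + 36  (24 terms, c = 50, …, 73) = 456
Check (closed form: nearest integer to p²/48 for even p, (p+3)²/48 for odd p): 148²/48 = 21904/48 ≈ 456.33 → 456

456 triangles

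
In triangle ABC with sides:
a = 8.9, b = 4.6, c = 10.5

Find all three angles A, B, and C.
Law of cosines for each angle (a² = 79.21, b² = 21.16, c² = 110.25):
cos(A) = (b² + c² − a²)/(2bc) = (21.16 + 110.25 − 79.21)/(2·4.6·10.5) = 52.2/96.6 ≈ 0.540373  ⇒  A ≈ 57.291°
cos(B) = (a² + c² − b²)/(2ac) = (79.21 + 110.25 − 21.16)/(2·8.9·10.5) = 168.3/186.9 ≈ 0.900482  ⇒  B ≈ 25.7786°
cos(C) = (a² + b² − c²)/(2ab) = (79.21 + 21.16 − 110.25)/(2·8.9·4.6) = -9.88/81.88 ≈ -0.120664  ⇒  C ≈ 96.9304°
Check: A + B + C ≈ 180°

A = 57.29°, B = 25.78°, C = 96.93°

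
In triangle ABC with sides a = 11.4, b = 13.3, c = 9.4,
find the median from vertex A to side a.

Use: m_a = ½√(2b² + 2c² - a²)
m_a = ½√(2·13.3² + 2·9.4² − 11.4²) = ½√(2·176.89 + 2·88.36 − 129.96) = ½√(353.78 + 176.72 − 129.96) = ½√400.54
√400.54 ≈ 20.0135, so m_a ≈ 10.0067

m_a = 10.01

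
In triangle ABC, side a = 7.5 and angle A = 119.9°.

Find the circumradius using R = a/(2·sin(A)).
R = a/(2·sin(A)) = 7.5/(2·sin(119.9°))
sin(119.9°) ≈ 0.866897
R ≈ 7.5/(2·0.866897) = 7.5/1.73379 ≈ 4.32577

R = 4.326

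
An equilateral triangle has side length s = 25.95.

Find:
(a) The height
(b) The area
(a) The height splits the triangle into two 30-60-90 halves: h = s·√3/2 = 25.95·1.73205/2 ≈ 44.9467/2 ≈ 22.4734
(b) Area = (√3/4)·s² = (√3/4)·25.95² = (√3/4)·673.4025 ≈ 0.433013·673.4025 ≈ 291.592

Height = 22.47, Area = 291.6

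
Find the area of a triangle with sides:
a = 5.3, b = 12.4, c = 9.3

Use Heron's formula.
s = (5.3 + 12.4 + 9.3)/2 = 27/2 = 13.5
s − a = 8.2, s − b = 1.1, s − c = 4.2
s(s−a)(s−b)(s−c) = 13.5·8.2·1.1·4.2 ≈ 511.434
Area = √511.434 ≈ 22.6149

Area = 22.61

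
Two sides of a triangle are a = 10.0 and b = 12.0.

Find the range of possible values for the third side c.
Triangle inequality: |a − b| < c < a + b
|a − b| = |10.0 − 12.0| = 2
a + b = 10.0 + 12.0 = 22

2 < c < 22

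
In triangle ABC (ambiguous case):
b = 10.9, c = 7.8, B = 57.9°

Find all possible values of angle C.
b/sin(B) = c/sin(C)  ⇒  sin(C) = c·sin(B)/b = 7.8·sin(57.9°)/10.9
sin(57.9°) ≈ 0.847122
sin(C) ≈ 7.8·0.847122/10.9 ≈ 6.60755/10.9 ≈ 0.606197
Candidate 1: C₁ = arcsin(0.606197) ≈ 37.3151°  →  A = 180° − 57.9° − 37.3151° ≈ 84.7849° > 0, valid
Candidate 2: C₂ = 180° − C₁ ≈ 142.685°  →  A = 180° − 57.9° − 142.685° ≈ -20.5849° ≤ 0, not a valid triangle

C = 37.32° (one solution)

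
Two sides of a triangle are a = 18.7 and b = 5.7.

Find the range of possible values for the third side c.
Triangle inequality: |a − b| < c < a + b
|a − b| = |18.7 − 5.7| = 13
a + b = 18.7 + 5.7 = 24.4

13 < c < 24.4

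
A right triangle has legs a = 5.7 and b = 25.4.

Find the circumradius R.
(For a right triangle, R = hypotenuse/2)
Hypotenuse c = √(a² + b²) = √(32.49 + 645.16) = √677.65 ≈ 26.0317
R = c/2 ≈ 26.0317/2 ≈ 13.0159

R = 13.02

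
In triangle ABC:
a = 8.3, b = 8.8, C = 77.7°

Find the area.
Two sides and the included angle (SAS): A = ½·a·b·sin(C) = ½·8.3·8.8·sin(77.7°)
sin(77.7°) ≈ 0.977046
A ≈ ½·73.04·0.977046 = 36.52·0.977046 ≈ 35.6817

Area = 35.68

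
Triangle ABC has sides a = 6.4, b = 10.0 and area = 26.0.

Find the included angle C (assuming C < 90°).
Area = ½·a·b·sin(C)  ⇒  sin(C) = 2·Area/(a·b) = 2·26.0/(6.4·10.0) = 52/64 ≈ 0.8125
C = arcsin(0.8125) ≈ 54.3409° (taking the acute solution since C < 90°)

C = 54.34°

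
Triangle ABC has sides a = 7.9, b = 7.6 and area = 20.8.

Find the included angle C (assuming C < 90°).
Area = ½·a·b·sin(C)  ⇒  sin(C) = 2·Area/(a·b) = 2·20.8/(7.9·7.6) = 41.6/60.04 ≈ 0.692871
C = arcsin(0.692871) ≈ 43.8578° (taking the acute solution since C < 90°)

C = 43.86°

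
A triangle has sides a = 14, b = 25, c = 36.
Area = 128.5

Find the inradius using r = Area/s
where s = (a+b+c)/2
s = (14 + 25 + 36)/2 = 75/2 = 37.5
r = Area/s = 128.5/37.5 ≈ 3.42667

r = 3.427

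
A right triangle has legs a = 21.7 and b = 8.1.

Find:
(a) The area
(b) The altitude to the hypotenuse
(a) The legs are perpendicular, so Area = ½·a·b = ½·21.7·8.1 = ½·175.77 = 87.885
(b) Hypotenuse c = √(a² + b²) = √(470.89 + 65.61) = √536.5 ≈ 23.1625
    Area = ½·c·h_c  ⇒  h_c = 2·Area/c = 175.77/23.1625 ≈ 7.58857

Area = 87.885, h_c = 7.589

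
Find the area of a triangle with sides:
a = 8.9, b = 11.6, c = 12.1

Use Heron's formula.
s = (8.9 + 11.6 + 12.1)/2 = 32.6/2 = 16.3
s − a = 7.4, s − b = 4.7, s − c = 4.2
s(s−a)(s−b)(s−c) = 16.3·7.4·4.7·4.2 ≈ 2381.04
Area = √2381.04 ≈ 48.7959

Area = 48.8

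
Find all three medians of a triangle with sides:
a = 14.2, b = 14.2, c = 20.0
Median formula: m_a = ½√(2b² + 2c² − a²) (and cyclically). a² = 201.64, b² = 201.64, c² = 400.
m_a = ½√(2·201.64 + 2·400 − 201.64) = ½√1001.64 ≈ ½·31.6487 ≈ 15.8243
m_b = ½√(2·201.64 + 2·400 − 201.64) = ½√1001.64 ≈ ½·31.6487 ≈ 15.8243
m_c = ½√(2·201.64 + 2·201.64 − 400) = ½√406.56 ≈ ½·20.1633 ≈ 10.0817

m_a = 15.82, m_b = 15.82, m_c = 10.08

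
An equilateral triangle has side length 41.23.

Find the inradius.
r = Area/s with s the semi-perimeter.
Area = (√3/4)·41.23² = (√3/4)·1699.9129 ≈ 0.433013·1699.9129 ≈ 736.084
s = 3·41.23/2 = 61.845
r ≈ 736.084/61.845 ≈ 11.9021
(Equivalently r = side/(2√3) = 41.23/3.4641 ≈ 11.9021.)

r = 11.9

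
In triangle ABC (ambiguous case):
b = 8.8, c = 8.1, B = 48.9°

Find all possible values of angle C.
b/sin(B) = c/sin(C)  ⇒  sin(C) = c·sin(B)/b = 8.1·sin(48.9°)/8.8
sin(48.9°) ≈ 0.753563
sin(C) ≈ 8.1·0.753563/8.8 ≈ 6.10386/8.8 ≈ 0.693621
Candidate 1: C₁ = arcsin(0.693621) ≈ 43.9174°  →  A = 180° − 48.9° − 43.9174° ≈ 87.1826° > 0, valid
Candidate 2: C₂ = 180° − C₁ ≈ 136.083°  →  A = 180° − 48.9° − 136.083° ≈ -4.9826° ≤ 0, not a valid triangle

C = 43.92° (one solution)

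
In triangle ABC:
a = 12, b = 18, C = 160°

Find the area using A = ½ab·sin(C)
A = ½·a·b·sin(C) = ½·12·18·sin(160°)
sin(160°) ≈ 0.34202
A ≈ ½·216·0.34202 = 108·0.34202 ≈ 36.9382

Area = 36.94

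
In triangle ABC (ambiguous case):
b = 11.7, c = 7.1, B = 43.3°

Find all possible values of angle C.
b/sin(B) = c/sin(C)  ⇒  sin(C) = c·sin(B)/b = 7.1·sin(43.3°)/11.7
sin(43.3°) ≈ 0.685818
sin(C) ≈ 7.1·0.685818/11.7 ≈ 4.86931/11.7 ≈ 0.41618
Candidate 1: C₁ = arcsin(0.41618) ≈ 24.5937°  →  A = 180° − 43.3° − 24.5937° ≈ 112.106° > 0, valid
Candidate 2: C₂ = 180° − C₁ ≈ 155.406°  →  A = 180° − 43.3° − 155.406° ≈ -18.7063° ≤ 0, not a valid triangle

C = 24.59° (one solution)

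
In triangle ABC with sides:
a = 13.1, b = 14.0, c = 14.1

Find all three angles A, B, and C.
Law of cosines for each angle (a² = 171.61, b² = 196, c² = 198.81):
cos(A) = (b² + c² − a²)/(2bc) = (196 + 198.81 − 171.61)/(2·14.0·14.1) = 223.2/394.8 ≈ 0.56535  ⇒  A ≈ 55.5734°
cos(B) = (a² + c² − b²)/(2ac) = (171.61 + 198.81 − 196)/(2·13.1·14.1) = 174.42/369.42 ≈ 0.472146  ⇒  B ≈ 61.8263°
cos(C) = (a² + b² − c²)/(2ab) = (171.61 + 196 − 198.81)/(2·13.1·14.0) = 168.8/366.8 ≈ 0.460196  ⇒  C ≈ 62.6002°
Check: A + B + C ≈ 180°

A = 55.57°, B = 61.83°, C = 62.6°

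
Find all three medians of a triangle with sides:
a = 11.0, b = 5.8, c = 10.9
Median formula: m_a = ½√(2b² + 2c² − a²) (and cyclically). a² = 121, b² = 33.64, c² = 118.81.
m_a = ½√(2·33.64 + 2·118.81 − 121) = ½√183.9 ≈ ½·13.561 ≈ 6.78049
m_b = ½√(2·121 + 2·118.81 − 33.64) = ½√445.98 ≈ ½·21.1182 ≈ 10.5591
m_c = ½√(2·121 + 2·33.64 − 118.81) = ½√190.47 ≈ ½·13.8011 ≈ 6.90054

m_a = 6.78, m_b = 10.56, m_c = 6.901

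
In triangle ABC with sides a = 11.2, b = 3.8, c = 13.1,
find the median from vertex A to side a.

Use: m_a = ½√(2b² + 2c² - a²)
m_a = ½√(2·3.8² + 2·13.1² − 11.2²) = ½√(2·14.44 + 2·171.61 − 125.44) = ½√(28.88 + 343.22 − 125.44) = ½√246.66
√246.66 ≈ 15.7054, so m_a ≈ 7.85271

m_a = 7.853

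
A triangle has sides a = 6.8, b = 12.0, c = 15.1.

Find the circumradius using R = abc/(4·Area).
First find the area with Heron's formula.
s = (6.8 + 12.0 + 15.1)/2 = 16.95
Area = √(s(s−a)(s−b)(s−c)) = √(16.95·10.15·4.95·1.85) ≈ √1575.48 ≈ 39.6923
abc = 6.8·12.0·15.1 = 1232.16
R = abc/(4·Area) ≈ 1232.16/(4·39.6923) = 1232.16/158.769 ≈ 7.7607

R = 7.761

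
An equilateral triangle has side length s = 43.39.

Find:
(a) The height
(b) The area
(a) The height splits the triangle into two 30-60-90 halves: h = s·√3/2 = 43.39·1.73205/2 ≈ 75.1537/2 ≈ 37.5768
(b) Area = (√3/4)·s² = (√3/4)·43.39² = (√3/4)·1882.6921 ≈ 0.433013·1882.6921 ≈ 815.23

Height = 37.58, Area = 815.2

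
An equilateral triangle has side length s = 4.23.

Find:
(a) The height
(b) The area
(a) The height splits the triangle into two 30-60-90 halves: h = s·√3/2 = 4.23·1.73205/2 ≈ 7.32657/2 ≈ 3.66329
(b) Area = (√3/4)·s² = (√3/4)·4.23² = (√3/4)·17.8929 ≈ 0.433013·17.8929 ≈ 7.74785

Height = 3.663, Area = 7.748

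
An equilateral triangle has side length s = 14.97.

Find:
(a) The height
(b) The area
(a) The height splits the triangle into two 30-60-90 halves: h = s·√3/2 = 14.97·1.73205/2 ≈ 25.9288/2 ≈ 12.9644
(b) Area = (√3/4)·s² = (√3/4)·14.97² = (√3/4)·224.1009 ≈ 0.433013·224.1009 ≈ 97.0385

Height = 12.96, Area = 97.04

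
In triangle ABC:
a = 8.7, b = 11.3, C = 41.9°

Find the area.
Two sides and the included angle (SAS): A = ½·a·b·sin(C) = ½·8.7·11.3·sin(41.9°)
sin(41.9°) ≈ 0.667833
A ≈ ½·98.31·0.667833 = 49.155·0.667833 ≈ 32.8273

Area = 32.83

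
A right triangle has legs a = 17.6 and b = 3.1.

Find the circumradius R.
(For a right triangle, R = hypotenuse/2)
Hypotenuse c = √(a² + b²) = √(309.76 + 9.61) = √319.37 ≈ 17.8709
R = c/2 ≈ 17.8709/2 ≈ 8.93546

R = 8.935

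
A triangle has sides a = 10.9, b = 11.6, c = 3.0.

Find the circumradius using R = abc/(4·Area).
First find the area with Heron's formula.
s = (10.9 + 11.6 + 3.0)/2 = 12.75
Area = √(s(s−a)(s−b)(s−c)) = √(12.75·1.85·1.15·9.75) ≈ √264.475 ≈ 16.2627
abc = 10.9·11.6·3.0 = 379.32
R = abc/(4·Area) ≈ 379.32/(4·16.2627) = 379.32/65.0507 ≈ 5.83114

R = 5.831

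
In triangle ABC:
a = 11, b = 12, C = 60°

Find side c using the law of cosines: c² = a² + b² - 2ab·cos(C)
c² = 11² + 12² − 2·11·12·cos(60°)
cos(60°) ≈ 0.5
c² ≈ 121 + 144 − 264·(0.5) ≈ 265 − 132 ≈ 133
c ≈ √133 ≈ 11.5326

c = 11.53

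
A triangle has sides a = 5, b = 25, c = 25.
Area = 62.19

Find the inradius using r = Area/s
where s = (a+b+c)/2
s = (5 + 25 + 25)/2 = 55/2 = 27.5
r = Area/s = 62.19/27.5 ≈ 2.26145

r = 2.261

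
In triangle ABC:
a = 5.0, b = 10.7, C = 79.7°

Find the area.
Two sides and the included angle (SAS): A = ½·a·b·sin(C) = ½·5.0·10.7·sin(79.7°)
sin(79.7°) ≈ 0.983885
A ≈ ½·53.5·0.983885 = 26.75·0.983885 ≈ 26.3189

Area = 26.32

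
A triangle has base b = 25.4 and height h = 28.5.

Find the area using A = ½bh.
A = ½·b·h = ½·25.4·28.5 = ½·723.9 = 361.95

Area = 361.95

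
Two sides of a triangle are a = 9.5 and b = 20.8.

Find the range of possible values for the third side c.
Triangle inequality: |a − b| < c < a + b
|a − b| = |9.5 − 20.8| = 11.3
a + b = 9.5 + 20.8 = 30.3

11.3 < c < 30.3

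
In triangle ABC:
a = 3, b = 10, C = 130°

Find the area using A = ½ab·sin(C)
A = ½·a·b·sin(C) = ½·3·10·sin(130°)
sin(130°) ≈ 0.766044
A ≈ ½·30·0.766044 = 15·0.766044 ≈ 11.4907

Area = 11.49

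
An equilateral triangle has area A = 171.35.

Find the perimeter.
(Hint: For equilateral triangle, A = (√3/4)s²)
A = (√3/4)s²  ⇒  s² = 4A/√3 = 4·171.35/√3 = 685.4/1.73205 ≈ 395.716
s ≈ √395.716 ≈ 19.8926
Perimeter = 3s ≈ 3·19.8926 ≈ 59.6778

Perimeter = 59.68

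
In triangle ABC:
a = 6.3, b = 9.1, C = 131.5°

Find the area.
Two sides and the included angle (SAS): A = ½·a·b·sin(C) = ½·6.3·9.1·sin(131.5°)
sin(131.5°) ≈ 0.748956
A ≈ ½·57.33·0.748956 = 28.665·0.748956 ≈ 21.4688

Area = 21.47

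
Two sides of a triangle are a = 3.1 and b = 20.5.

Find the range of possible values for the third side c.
Triangle inequality: |a − b| < c < a + b
|a − b| = |3.1 − 20.5| = 17.4
a + b = 3.1 + 20.5 = 23.6

17.4 < c < 23.6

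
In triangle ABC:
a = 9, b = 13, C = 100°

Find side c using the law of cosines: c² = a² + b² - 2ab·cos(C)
c² = 9² + 13² − 2·9·13·cos(100°)
cos(100°) ≈ -0.173648
c² ≈ 81 + 169 − 234·(-0.173648) ≈ 250 + 40.6337 ≈ 290.634
c ≈ √290.634 ≈ 17.048

c = 17.05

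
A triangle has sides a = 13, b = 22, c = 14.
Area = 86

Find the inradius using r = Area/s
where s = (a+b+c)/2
s = (13 + 22 + 14)/2 = 49/2 = 24.5
r = Area/s = 86/24.5 ≈ 3.5102

r = 3.51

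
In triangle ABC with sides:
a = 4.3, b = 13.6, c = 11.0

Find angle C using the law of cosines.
c² = a² + b² − 2ab·cos(C)  ⇒  cos(C) = (a² + b² − c²)/(2ab)
cos(C) = (4.3² + 13.6² − 11.0²)/(2·4.3·13.6) = (18.49 + 184.96 − 121)/116.96 = 82.45/116.96 ≈ 0.704942
C = arccos(0.704942) ≈ 45.1752°

C = 45.18°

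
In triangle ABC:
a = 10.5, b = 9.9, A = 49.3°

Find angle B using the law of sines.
a/sin(A) = b/sin(B)  ⇒  sin(B) = b·sin(A)/a = 9.9·sin(49.3°)/10.5
sin(49.3°) ≈ 0.758134
sin(B) ≈ 9.9·0.758134/10.5 ≈ 7.50553/10.5 ≈ 0.714812
B = arcsin(0.714812) ≈ 45.6278°
(Since b ≤ a we need B ≤ A, so the obtuse alternative 180° − 45.6278° ≈ 134.372° is rejected.)

B = 45.63°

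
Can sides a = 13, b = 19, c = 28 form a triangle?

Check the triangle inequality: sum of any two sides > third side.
a + b vs c: 13 + 19 = 32 > 28  ✓
a + c vs b: 13 + 28 = 41 > 19  ✓
b + c vs a: 19 + 28 = 47 > 13  ✓

Yes, triangle inequality satisfied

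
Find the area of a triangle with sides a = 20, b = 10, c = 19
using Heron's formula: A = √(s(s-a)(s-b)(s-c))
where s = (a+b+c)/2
s = (20 + 10 + 19)/2 = 49/2 = 24.5
s − a = 4.5, s − b = 14.5, s − c = 5.5
s(s−a)(s−b)(s−c) = 24.5·4.5·14.5·5.5 = 8792.4375
Area = √8792.4375 ≈ 93.768

s = 24.5, Area = 93.77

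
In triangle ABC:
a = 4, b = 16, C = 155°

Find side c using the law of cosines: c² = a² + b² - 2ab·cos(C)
c² = 4² + 16² − 2·4·16·cos(155°)
cos(155°) ≈ -0.906308
c² ≈ 16 + 256 − 128·(-0.906308) ≈ 272 + 116.007 ≈ 388.007
c ≈ √388.007 ≈ 19.6979

c = 19.7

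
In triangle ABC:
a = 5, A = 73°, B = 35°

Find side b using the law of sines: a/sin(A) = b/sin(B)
a/sin(A) = b/sin(B)  ⇒  b = a·sin(B)/sin(A) = 5·sin(35°)/sin(73°)
sin(35°) ≈ 0.573576, sin(73°) ≈ 0.956305
b ≈ 5·0.573576/0.956305 ≈ 2.86788/0.956305 ≈ 2.99892

b = 2.999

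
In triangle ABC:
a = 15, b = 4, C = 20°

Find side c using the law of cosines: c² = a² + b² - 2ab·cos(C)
c² = 15² + 4² − 2·15·4·cos(20°)
cos(20°) ≈ 0.939693
c² ≈ 225 + 16 − 120·(0.939693) ≈ 241 − 112.763 ≈ 128.237
c ≈ √128.237 ≈ 11.3242

c = 11.32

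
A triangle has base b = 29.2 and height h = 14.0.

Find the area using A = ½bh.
A = ½·b·h = ½·29.2·14.0 = ½·408.8 = 204.4

Area = 204.4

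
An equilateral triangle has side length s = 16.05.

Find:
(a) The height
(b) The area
(a) The height splits the triangle into two 30-60-90 halves: h = s·√3/2 = 16.05·1.73205/2 ≈ 27.7994/2 ≈ 13.8997
(b) Area = (√3/4)·s² = (√3/4)·16.05² = (√3/4)·257.6025 ≈ 0.433013·257.6025 ≈ 111.545

Height = 13.9, Area = 111.5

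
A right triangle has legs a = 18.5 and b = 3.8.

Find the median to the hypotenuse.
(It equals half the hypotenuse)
Hypotenuse c = √(a² + b²) = √(342.25 + 14.44) = √356.69 ≈ 18.8862
Median to hypotenuse = c/2 ≈ 18.8862/2 ≈ 9.44312

Median = 9.443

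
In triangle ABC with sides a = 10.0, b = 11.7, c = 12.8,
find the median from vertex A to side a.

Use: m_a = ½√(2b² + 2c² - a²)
m_a = ½√(2·11.7² + 2·12.8² − 10.0²) = ½√(2·136.89 + 2·163.84 − 100) = ½√(273.78 + 327.68 − 100) = ½√501.46
√501.46 ≈ 22.3933, so m_a ≈ 11.1967

m_a = 11.2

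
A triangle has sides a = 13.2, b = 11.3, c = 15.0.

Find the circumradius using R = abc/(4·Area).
First find the area with Heron's formula.
s = (13.2 + 11.3 + 15.0)/2 = 19.75
Area = √(s(s−a)(s−b)(s−c)) = √(19.75·6.55·8.45·4.75) ≈ √5192.29 ≈ 72.0575
abc = 13.2·11.3·15.0 = 2237.4
R = abc/(4·Area) ≈ 2237.4/(4·72.0575) = 2237.4/288.23 ≈ 7.76255

R = 7.763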